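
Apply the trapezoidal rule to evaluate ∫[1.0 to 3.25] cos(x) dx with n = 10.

f(x) = cos(x)
a = 1.0, b = 3.25, n = 10
h = (b - a)/n = 0.225000

Trapezoidal rule: (h/2)[f(x₀) + 2f(x₁) + 2f(x₂) + ... + f(xₙ)]

x_0 = 1.0000, f(x_0) = 0.540302, coefficient = 1
x_1 = 1.2250, f(x_1) = 0.338946, coefficient = 2
x_2 = 1.4500, f(x_2) = 0.120503, coefficient = 2
x_3 = 1.6750, f(x_3) = -0.104015, coefficient = 2
x_4 = 1.9000, f(x_4) = -0.323290, coefficient = 2
x_5 = 2.1250, f(x_5) = -0.526266, coefficient = 2
x_6 = 2.3500, f(x_6) = -0.702713, coefficient = 2
x_7 = 2.5750, f(x_7) = -0.843735, coefficient = 2
x_8 = 2.8000, f(x_8) = -0.942222, coefficient = 2
x_9 = 3.0250, f(x_9) = -0.993211, coefficient = 2
x_10 = 3.2500, f(x_10) = -0.994130, coefficient = 1

I ≈ (0.225000/2) × -8.405834 = -0.945656
Exact value: -0.949666
Error: 0.004010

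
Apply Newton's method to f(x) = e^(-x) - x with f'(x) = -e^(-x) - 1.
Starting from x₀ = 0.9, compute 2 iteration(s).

f(x) = e^(-x) - x
f'(x) = -e^(-x) - 1
x₀ = 0.9

Newton-Raphson formula: x_{n+1} = x_n - f(x_n)/f'(x_n)

Iteration 1:
  f(0.900000) = -0.493430
  f'(0.900000) = -1.406570
  x_1 = 0.900000 - (-0.493430)/(-1.406570) = 0.549196
Iteration 2:
  f(0.549196) = 0.028218
  f'(0.549196) = -1.577414
  x_2 = 0.549196 - 0.028218/(-1.577414) = 0.567085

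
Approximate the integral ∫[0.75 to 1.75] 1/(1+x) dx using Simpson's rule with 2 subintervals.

f(x) = 1/(1+x)
a = 0.75, b = 1.75, n = 2
h = (b - a)/n = 0.500000

Simpson's rule: (h/3)[f(x₀) + 4f(x₁) + 2f(x₂) + ... + f(xₙ)]

x_0 = 0.7500, f(x_0) = 0.571429, coefficient = 1
x_1 = 1.2500, f(x_1) = 0.444444, coefficient = 4
x_2 = 1.7500, f(x_2) = 0.363636, coefficient = 1

I ≈ (0.500000/3) × 2.712843 = 0.452140
Exact value: 0.451985
Error: 0.000155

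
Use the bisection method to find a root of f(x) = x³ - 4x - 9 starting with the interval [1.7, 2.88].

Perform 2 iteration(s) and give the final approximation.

f(x) = x³ - 4x - 9
Initial interval: [1.7, 2.88]

Iteration 1:
  c_1 = (1.700000 + 2.880000)/2 = 2.290000
  f(c_1) = f(2.290000) = -6.151011
  f(a) × f(c) ≥ 0, new interval: [2.290000, 2.880000]
Iteration 2:
  c_2 = (2.290000 + 2.880000)/2 = 2.585000
  f(c_2) = f(2.585000) = -2.066448
  f(a) × f(c) ≥ 0, new interval: [2.585000, 2.880000]

After 2 iteration(s), the approximation is c_2 = 2.585000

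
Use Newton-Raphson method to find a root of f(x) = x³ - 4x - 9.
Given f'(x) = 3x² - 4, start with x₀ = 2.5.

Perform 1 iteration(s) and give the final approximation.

f(x) = x³ - 4x - 9
f'(x) = 3x² - 4
x₀ = 2.5

Newton-Raphson formula: x_{n+1} = x_n - f(x_n)/f'(x_n)

Iteration 1:
  f(2.500000) = -3.375000
  f'(2.500000) = 14.750000
  x_1 = 2.500000 - (-3.375000)/14.750000 = 2.728814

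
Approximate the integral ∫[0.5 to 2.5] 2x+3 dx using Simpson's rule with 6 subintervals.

f(x) = 2x+3
a = 0.5, b = 2.5, n = 6
h = (b - a)/n = 0.333333

Simpson's rule: (h/3)[f(x₀) + 4f(x₁) + 2f(x₂) + ... + f(xₙ)]

x_0 = 0.5000, f(x_0) = 4.000000, coefficient = 1
x_1 = 0.8333, f(x_1) = 4.666667, coefficient = 4
x_2 = 1.1667, f(x_2) = 5.333333, coefficient = 2
x_3 = 1.5000, f(x_3) = 6.000000, coefficient = 4
x_4 = 1.8333, f(x_4) = 6.666667, coefficient = 2
x_5 = 2.1667, f(x_5) = 7.333333, coefficient = 4
x_6 = 2.5000, f(x_6) = 8.000000, coefficient = 1

I ≈ (0.333333/3) × 108.000000 = 12.000000
Exact value: 12.000000
Error: 0.000000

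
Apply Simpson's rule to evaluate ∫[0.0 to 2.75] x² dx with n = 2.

f(x) = x²
a = 0.0, b = 2.75, n = 2
h = (b - a)/n = 1.375000

Simpson's rule: (h/3)[f(x₀) + 4f(x₁) + 2f(x₂) + ... + f(xₙ)]

x_0 = 0.0000, f(x_0) = 0.000000, coefficient = 1
x_1 = 1.3750, f(x_1) = 1.890625, coefficient = 4
x_2 = 2.7500, f(x_2) = 7.562500, coefficient = 1

I ≈ (1.375000/3) × 15.125000 = 6.932292
Exact value: 6.932292
Error: 0.000000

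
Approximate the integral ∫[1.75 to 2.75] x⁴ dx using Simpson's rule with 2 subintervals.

f(x) = x⁴
a = 1.75, b = 2.75, n = 2
h = (b - a)/n = 0.500000

Simpson's rule: (h/3)[f(x₀) + 4f(x₁) + 2f(x₂) + ... + f(xₙ)]

x_0 = 1.7500, f(x_0) = 9.378906, coefficient = 1
x_1 = 2.2500, f(x_1) = 25.628906, coefficient = 4
x_2 = 2.7500, f(x_2) = 57.191406, coefficient = 1

I ≈ (0.500000/3) × 169.085938 = 28.180990
Exact value: 28.172656
Error: 0.008333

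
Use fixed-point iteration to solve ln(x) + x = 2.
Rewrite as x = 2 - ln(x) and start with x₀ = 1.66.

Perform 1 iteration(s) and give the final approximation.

Equation: ln(x) + x = 2
Fixed-point form: x = 2 - ln(x)
x₀ = 1.66

x_1 = g(1.660000) = 1.493182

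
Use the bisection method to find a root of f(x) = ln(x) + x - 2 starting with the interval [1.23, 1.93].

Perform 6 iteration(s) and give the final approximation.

f(x) = ln(x) + x - 2
Initial interval: [1.23, 1.93]

Iteration 1:
  c_1 = (1.230000 + 1.930000)/2 = 1.580000
  f(c_1) = f(1.580000) = 0.037425
  f(a) × f(c) < 0, new interval: [1.230000, 1.580000]
Iteration 2:
  c_2 = (1.230000 + 1.580000)/2 = 1.405000
  f(c_2) = f(1.405000) = -0.254963
  f(a) × f(c) ≥ 0, new interval: [1.405000, 1.580000]
Iteration 3:
  c_3 = (1.405000 + 1.580000)/2 = 1.492500
  f(c_3) = f(1.492500) = -0.107047
  f(a) × f(c) ≥ 0, new interval: [1.492500, 1.580000]
Iteration 4:
  c_4 = (1.492500 + 1.580000)/2 = 1.536250
  f(c_4) = f(1.536250) = -0.034406
  f(a) × f(c) ≥ 0, new interval: [1.536250, 1.580000]
Iteration 5:
  c_5 = (1.536250 + 1.580000)/2 = 1.558125
  f(c_5) = f(1.558125) = 0.001608
  f(a) × f(c) < 0, new interval: [1.536250, 1.558125]
Iteration 6:
  c_6 = (1.536250 + 1.558125)/2 = 1.547188
  f(c_6) = f(1.547188) = -0.016374
  f(a) × f(c) ≥ 0, new interval: [1.547188, 1.558125]

After 6 iteration(s), the approximation is c_6 = 1.547188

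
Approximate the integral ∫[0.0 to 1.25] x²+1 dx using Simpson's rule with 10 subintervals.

f(x) = x²+1
a = 0.0, b = 1.25, n = 10
h = (b - a)/n = 0.125000

Simpson's rule: (h/3)[f(x₀) + 4f(x₁) + 2f(x₂) + ... + f(xₙ)]

x_0 = 0.0000, f(x_0) = 1.000000, coefficient = 1
x_1 = 0.1250, f(x_1) = 1.015625, coefficient = 4
x_2 = 0.2500, f(x_2) = 1.062500, coefficient = 2
x_3 = 0.3750, f(x_3) = 1.140625, coefficient = 4
x_4 = 0.5000, f(x_4) = 1.250000, coefficient = 2
x_5 = 0.6250, f(x_5) = 1.390625, coefficient = 4
x_6 = 0.7500, f(x_6) = 1.562500, coefficient = 2
x_7 = 0.8750, f(x_7) = 1.765625, coefficient = 4
x_8 = 1.0000, f(x_8) = 2.000000, coefficient = 2
x_9 = 1.1250, f(x_9) = 2.265625, coefficient = 4
x_10 = 1.2500, f(x_10) = 2.562500, coefficient = 1

I ≈ (0.125000/3) × 45.625000 = 1.901042
Exact value: 1.901042
Error: 0.000000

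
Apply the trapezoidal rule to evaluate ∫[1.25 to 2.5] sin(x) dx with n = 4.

f(x) = sin(x)
a = 1.25, b = 2.5, n = 4
h = (b - a)/n = 0.312500

Trapezoidal rule: (h/2)[f(x₀) + 2f(x₁) + 2f(x₂) + ... + f(xₙ)]

x_0 = 1.2500, f(x_0) = 0.948985, coefficient = 1
x_1 = 1.5625, f(x_1) = 0.999966, coefficient = 2
x_2 = 1.8750, f(x_2) = 0.954086, coefficient = 2
x_3 = 2.1875, f(x_3) = 0.815789, coefficient = 2
x_4 = 2.5000, f(x_4) = 0.598472, coefficient = 1

I ≈ (0.312500/2) × 7.087138 = 1.107365
Exact value: 1.116466
Error: 0.009101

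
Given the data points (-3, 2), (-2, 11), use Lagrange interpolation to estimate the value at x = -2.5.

Lagrange interpolation formula:
P(x) = Σ yᵢ × Lᵢ(x)
where Lᵢ(x) = Π_{j≠i} (x - xⱼ)/(xᵢ - xⱼ)

L_0(-2.5) = (-2.5 - (-2))/(-3 - (-2)) = 0.500000
L_1(-2.5) = (-2.5 - (-3))/(-2 - (-3)) = 0.500000

P(-2.5) = 2×L_0(-2.5) + 11×L_1(-2.5)
P(-2.5) = 6.500000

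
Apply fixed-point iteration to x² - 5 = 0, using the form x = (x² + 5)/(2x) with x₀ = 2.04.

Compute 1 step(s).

Equation: x² - 5 = 0
Fixed-point form: x = (x² + 5)/(2x)
x₀ = 2.04

x_1 = g(2.040000) = 2.245490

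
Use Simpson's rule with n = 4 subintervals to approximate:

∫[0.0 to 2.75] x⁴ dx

f(x) = x⁴
a = 0.0, b = 2.75, n = 4
h = (b - a)/n = 0.687500

Simpson's rule: (h/3)[f(x₀) + 4f(x₁) + 2f(x₂) + ... + f(xₙ)]

x_0 = 0.0000, f(x_0) = 0.000000, coefficient = 1
x_1 = 0.6875, f(x_1) = 0.223404, coefficient = 4
x_2 = 1.3750, f(x_2) = 3.574463, coefficient = 2
x_3 = 2.0625, f(x_3) = 18.095718, coefficient = 4
x_4 = 2.7500, f(x_4) = 57.191406, coefficient = 1

I ≈ (0.687500/3) × 137.616821 = 31.537188
Exact value: 31.455273
Error: 0.081915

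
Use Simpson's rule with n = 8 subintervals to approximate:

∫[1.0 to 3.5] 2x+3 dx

f(x) = 2x+3
a = 1.0, b = 3.5, n = 8
h = (b - a)/n = 0.312500

Simpson's rule: (h/3)[f(x₀) + 4f(x₁) + 2f(x₂) + ... + f(xₙ)]

x_0 = 1.0000, f(x_0) = 5.000000, coefficient = 1
x_1 = 1.3125, f(x_1) = 5.625000, coefficient = 4
x_2 = 1.6250, f(x_2) = 6.250000, coefficient = 2
x_3 = 1.9375, f(x_3) = 6.875000, coefficient = 4
x_4 = 2.2500, f(x_4) = 7.500000, coefficient = 2
x_5 = 2.5625, f(x_5) = 8.125000, coefficient = 4
x_6 = 2.8750, f(x_6) = 8.750000, coefficient = 2
x_7 = 3.1875, f(x_7) = 9.375000, coefficient = 4
x_8 = 3.5000, f(x_8) = 10.000000, coefficient = 1

I ≈ (0.312500/3) × 180.000000 = 18.750000
Exact value: 18.750000
Error: 0.000000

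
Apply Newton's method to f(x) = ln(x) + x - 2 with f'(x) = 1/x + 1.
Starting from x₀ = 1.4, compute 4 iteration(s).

f(x) = ln(x) + x - 2
f'(x) = 1/x + 1
x₀ = 1.4

Newton-Raphson formula: x_{n+1} = x_n - f(x_n)/f'(x_n)

Iteration 1:
  f(1.400000) = -0.263528
  f'(1.400000) = 1.714286
  x_1 = 1.400000 - (-0.263528)/1.714286 = 1.553725
Iteration 2:
  f(1.553725) = -0.005621
  f'(1.553725) = 1.643615
  x_2 = 1.553725 - (-0.005621)/1.643615 = 1.557144
Iteration 3:
  f(1.557144) = -0.000002
  f'(1.557144) = 1.642201
  x_3 = 1.557144 - (-0.000002)/1.642201 = 1.557146
Iteration 4:
  f(1.557146) = 0.000000
  f'(1.557146) = 1.642201
  x_4 = 1.557146 - 0.000000/1.642201 = 1.557146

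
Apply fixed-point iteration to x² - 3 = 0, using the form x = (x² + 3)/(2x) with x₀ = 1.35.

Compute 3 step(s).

Equation: x² - 3 = 0
Fixed-point form: x = (x² + 3)/(2x)
x₀ = 1.35

x_1 = g(1.350000) = 1.786111
x_2 = g(1.786111) = 1.732869
x_3 = g(1.732869) = 1.732051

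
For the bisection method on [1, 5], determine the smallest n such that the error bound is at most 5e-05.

We need (b-a)/2^n ≤ 5e-05
(5 - 1)/2^n ≤ 5e-05
4/2^n ≤ 5e-05
2^n ≥ 80000
n ≥ log₂(80000) = 16.29
n ≥ 17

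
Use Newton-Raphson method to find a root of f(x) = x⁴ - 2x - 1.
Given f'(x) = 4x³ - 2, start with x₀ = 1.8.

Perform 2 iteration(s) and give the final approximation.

f(x) = x⁴ - 2x - 1
f'(x) = 4x³ - 2
x₀ = 1.8

Newton-Raphson formula: x_{n+1} = x_n - f(x_n)/f'(x_n)

Iteration 1:
  f(1.800000) = 5.897600
  f'(1.800000) = 21.328000
  x_1 = 1.800000 - 5.897600/21.328000 = 1.523481
Iteration 2:
  f(1.523481) = 1.340051
  f'(1.523481) = 12.143960
  x_2 = 1.523481 - 1.340051/12.143960 = 1.413134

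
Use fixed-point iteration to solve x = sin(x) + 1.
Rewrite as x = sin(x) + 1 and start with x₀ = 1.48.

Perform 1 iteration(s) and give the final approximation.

Equation: x = sin(x) + 1
Fixed-point form: x = sin(x) + 1
x₀ = 1.48

x_1 = g(1.480000) = 1.995881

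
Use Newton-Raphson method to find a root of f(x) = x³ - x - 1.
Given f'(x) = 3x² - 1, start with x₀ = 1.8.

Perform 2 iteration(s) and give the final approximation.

f(x) = x³ - x - 1
f'(x) = 3x² - 1
x₀ = 1.8

Newton-Raphson formula: x_{n+1} = x_n - f(x_n)/f'(x_n)

Iteration 1:
  f(1.800000) = 3.032000
  f'(1.800000) = 8.720000
  x_1 = 1.800000 - 3.032000/8.720000 = 1.452294
Iteration 2:
  f(1.452294) = 0.610821
  f'(1.452294) = 5.327470
  x_2 = 1.452294 - 0.610821/5.327470 = 1.337639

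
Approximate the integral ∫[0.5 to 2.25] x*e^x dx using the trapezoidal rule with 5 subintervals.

f(x) = x*e^x
a = 0.5, b = 2.25, n = 5
h = (b - a)/n = 0.350000

Trapezoidal rule: (h/2)[f(x₀) + 2f(x₁) + 2f(x₂) + ... + f(xₙ)]

x_0 = 0.5000, f(x_0) = 0.824361, coefficient = 1
x_1 = 0.8500, f(x_1) = 1.988700, coefficient = 2
x_2 = 1.2000, f(x_2) = 3.984140, coefficient = 2
x_3 = 1.5500, f(x_3) = 7.302779, coefficient = 2
x_4 = 1.9000, f(x_4) = 12.703199, coefficient = 2
x_5 = 2.2500, f(x_5) = 21.347406, coefficient = 1

I ≈ (0.350000/2) × 74.129403 = 12.972646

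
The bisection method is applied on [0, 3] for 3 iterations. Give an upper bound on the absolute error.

Bisection error bound: |error| ≤ (b-a)/2^n
|error| ≤ (3 - 0)/2^3 = 3/2^3
|error| ≤ 0.3750000000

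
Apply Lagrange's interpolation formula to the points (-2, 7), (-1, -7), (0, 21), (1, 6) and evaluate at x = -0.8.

Lagrange interpolation formula:
P(x) = Σ yᵢ × Lᵢ(x)
where Lᵢ(x) = Π_{j≠i} (x - xⱼ)/(xᵢ - xⱼ)

L_0(-0.8) = (-0.8 - (-1))/(-2 - (-1)) × (-0.8 - 0)/(-2 - 0) × (-0.8 - 1)/(-2 - 1) = -0.048000
L_1(-0.8) = (-0.8 - (-2))/(-1 - (-2)) × (-0.8 - 0)/(-1 - 0) × (-0.8 - 1)/(-1 - 1) = 0.864000
L_2(-0.8) = (-0.8 - (-2))/(0 - (-2)) × (-0.8 - (-1))/(0 - (-1)) × (-0.8 - 1)/(0 - 1) = 0.216000
L_3(-0.8) = (-0.8 - (-2))/(1 - (-2)) × (-0.8 - (-1))/(1 - (-1)) × (-0.8 - 0)/(1 - 0) = -0.032000

P(-0.8) = 7×L_0(-0.8) + (-7)×L_1(-0.8) + 21×L_2(-0.8) + 6×L_3(-0.8)
P(-0.8) = -2.040000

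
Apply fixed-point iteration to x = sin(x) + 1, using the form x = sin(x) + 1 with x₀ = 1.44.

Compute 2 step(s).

Equation: x = sin(x) + 1
Fixed-point form: x = sin(x) + 1
x₀ = 1.44

x_1 = g(1.440000) = 1.991458
x_2 = g(1.991458) = 1.912819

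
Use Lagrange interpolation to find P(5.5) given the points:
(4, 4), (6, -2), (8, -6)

Lagrange interpolation formula:
P(x) = Σ yᵢ × Lᵢ(x)
where Lᵢ(x) = Π_{j≠i} (x - xⱼ)/(xᵢ - xⱼ)

L_0(5.5) = (5.5 - 6)/(4 - 6) × (5.5 - 8)/(4 - 8) = 0.156250
L_1(5.5) = (5.5 - 4)/(6 - 4) × (5.5 - 8)/(6 - 8) = 0.937500
L_2(5.5) = (5.5 - 4)/(8 - 4) × (5.5 - 6)/(8 - 6) = -0.093750

P(5.5) = 4×L_0(5.5) + (-2)×L_1(5.5) + (-6)×L_2(5.5)
P(5.5) = -0.687500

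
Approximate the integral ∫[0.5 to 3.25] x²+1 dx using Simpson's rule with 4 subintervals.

f(x) = x²+1
a = 0.5, b = 3.25, n = 4
h = (b - a)/n = 0.687500

Simpson's rule: (h/3)[f(x₀) + 4f(x₁) + 2f(x₂) + ... + f(xₙ)]

x_0 = 0.5000, f(x_0) = 1.250000, coefficient = 1
x_1 = 1.1875, f(x_1) = 2.410156, coefficient = 4
x_2 = 1.8750, f(x_2) = 4.515625, coefficient = 2
x_3 = 2.5625, f(x_3) = 7.566406, coefficient = 4
x_4 = 3.2500, f(x_4) = 11.562500, coefficient = 1

I ≈ (0.687500/3) × 61.750000 = 14.151042
Exact value: 14.151042
Error: 0.000000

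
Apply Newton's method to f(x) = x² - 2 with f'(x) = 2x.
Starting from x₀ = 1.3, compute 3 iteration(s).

f(x) = x² - 2
f'(x) = 2x
x₀ = 1.3

Newton-Raphson formula: x_{n+1} = x_n - f(x_n)/f'(x_n)

Iteration 1:
  f(1.300000) = -0.310000
  f'(1.300000) = 2.600000
  x_1 = 1.300000 - (-0.310000)/2.600000 = 1.419231
Iteration 2:
  f(1.419231) = 0.014216
  f'(1.419231) = 2.838462
  x_2 = 1.419231 - 0.014216/2.838462 = 1.414222
Iteration 3:
  f(1.414222) = 0.000025
  f'(1.414222) = 2.828445
  x_3 = 1.414222 - 0.000025/2.828445 = 1.414214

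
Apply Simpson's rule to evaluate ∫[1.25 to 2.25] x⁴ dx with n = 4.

f(x) = x⁴
a = 1.25, b = 2.25, n = 4
h = (b - a)/n = 0.250000

Simpson's rule: (h/3)[f(x₀) + 4f(x₁) + 2f(x₂) + ... + f(xₙ)]

x_0 = 1.2500, f(x_0) = 2.441406, coefficient = 1
x_1 = 1.5000, f(x_1) = 5.062500, coefficient = 4
x_2 = 1.7500, f(x_2) = 9.378906, coefficient = 2
x_3 = 2.0000, f(x_3) = 16.000000, coefficient = 4
x_4 = 2.2500, f(x_4) = 25.628906, coefficient = 1

I ≈ (0.250000/3) × 131.078125 = 10.923177
Exact value: 10.922656
Error: 0.000521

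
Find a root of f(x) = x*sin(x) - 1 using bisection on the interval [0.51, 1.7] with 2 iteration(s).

f(x) = x*sin(x) - 1
Initial interval: [0.51, 1.7]

Iteration 1:
  c_1 = (0.510000 + 1.700000)/2 = 1.105000
  f(c_1) = f(1.105000) = -0.012722
  f(a) × f(c) ≥ 0, new interval: [1.105000, 1.700000]
Iteration 2:
  c_2 = (1.105000 + 1.700000)/2 = 1.402500
  f(c_2) = f(1.402500) = 0.382685
  f(a) × f(c) < 0, new interval: [1.105000, 1.402500]

After 2 iteration(s), the approximation is c_2 = 1.402500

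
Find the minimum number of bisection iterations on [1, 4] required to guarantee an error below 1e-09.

We need (b-a)/2^n ≤ 1e-09
(4 - 1)/2^n ≤ 1e-09
3/2^n ≤ 1e-09
2^n ≥ 3000000000
n ≥ log₂(3000000000) = 31.48
n ≥ 32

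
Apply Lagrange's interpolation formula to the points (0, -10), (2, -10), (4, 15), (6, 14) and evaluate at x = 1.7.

Lagrange interpolation formula:
P(x) = Σ yᵢ × Lᵢ(x)
where Lᵢ(x) = Π_{j≠i} (x - xⱼ)/(xᵢ - xⱼ)

L_0(1.7) = (1.7 - 2)/(0 - 2) × (1.7 - 4)/(0 - 4) × (1.7 - 6)/(0 - 6) = 0.061813
L_1(1.7) = (1.7 - 0)/(2 - 0) × (1.7 - 4)/(2 - 4) × (1.7 - 6)/(2 - 6) = 1.050812
L_2(1.7) = (1.7 - 0)/(4 - 0) × (1.7 - 2)/(4 - 2) × (1.7 - 6)/(4 - 6) = -0.137063
L_3(1.7) = (1.7 - 0)/(6 - 0) × (1.7 - 2)/(6 - 2) × (1.7 - 4)/(6 - 4) = 0.024438

P(1.7) = (-10)×L_0(1.7) + (-10)×L_1(1.7) + 15×L_2(1.7) + 14×L_3(1.7)
P(1.7) = -12.840063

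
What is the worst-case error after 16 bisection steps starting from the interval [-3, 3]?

Bisection error bound: |error| ≤ (b-a)/2^n
|error| ≤ (3 - (-3))/2^16 = 6/2^16
|error| ≤ 0.0000915527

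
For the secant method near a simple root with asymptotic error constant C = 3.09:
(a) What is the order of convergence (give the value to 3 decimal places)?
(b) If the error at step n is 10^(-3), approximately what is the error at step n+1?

(a) Secant method has superlinear convergence with order φ = (1+√5)/2 ≈ 1.618.
    This means |e_{n+1}| ≈ C|e_n|^1.618.

(b) With |e_n| = 10^(-3) and C = 3.09:
    |e_{n+1}| ≈ 3.09 × (10^(-3))^1.618 = 3.09 × 10^(-4.85)

(a) ≈ 1.618 (golden ratio); (b) |e_{n+1}| ≈ 4.324e-05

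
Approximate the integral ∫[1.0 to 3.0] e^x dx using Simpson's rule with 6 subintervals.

f(x) = e^x
a = 1.0, b = 3.0, n = 6
h = (b - a)/n = 0.333333

Simpson's rule: (h/3)[f(x₀) + 4f(x₁) + 2f(x₂) + ... + f(xₙ)]

x_0 = 1.0000, f(x_0) = 2.718282, coefficient = 1
x_1 = 1.3333, f(x_1) = 3.793668, coefficient = 4
x_2 = 1.6667, f(x_2) = 5.294490, coefficient = 2
x_3 = 2.0000, f(x_3) = 7.389056, coefficient = 4
x_4 = 2.3333, f(x_4) = 10.312259, coefficient = 2
x_5 = 2.6667, f(x_5) = 14.391916, coefficient = 4
x_6 = 3.0000, f(x_6) = 20.085537, coefficient = 1

I ≈ (0.333333/3) × 156.315876 = 17.368431
Exact value: 17.367255
Error: 0.001176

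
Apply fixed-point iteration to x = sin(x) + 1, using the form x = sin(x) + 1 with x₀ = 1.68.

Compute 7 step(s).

Equation: x = sin(x) + 1
Fixed-point form: x = sin(x) + 1
x₀ = 1.68

x_1 = g(1.680000) = 1.994043
x_2 = g(1.994043) = 1.911760
x_3 = g(1.911760) = 1.942433
x_4 = g(1.942433) = 1.931734
x_5 = g(1.931734) = 1.935566
x_6 = g(1.935566) = 1.934206
x_7 = g(1.934206) = 1.934690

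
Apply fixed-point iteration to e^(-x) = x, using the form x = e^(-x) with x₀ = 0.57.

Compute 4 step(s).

Equation: e^(-x) = x
Fixed-point form: x = e^(-x)
x₀ = 0.57

x_1 = g(0.570000) = 0.565525
x_2 = g(0.565525) = 0.568062
x_3 = g(0.568062) = 0.566623
x_4 = g(0.566623) = 0.567439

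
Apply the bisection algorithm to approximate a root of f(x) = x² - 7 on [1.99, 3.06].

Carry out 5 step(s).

f(x) = x² - 7
Initial interval: [1.99, 3.06]

Iteration 1:
  c_1 = (1.990000 + 3.060000)/2 = 2.525000
  f(c_1) = f(2.525000) = -0.624375
  f(a) × f(c) ≥ 0, new interval: [2.525000, 3.060000]
Iteration 2:
  c_2 = (2.525000 + 3.060000)/2 = 2.792500
  f(c_2) = f(2.792500) = 0.798056
  f(a) × f(c) < 0, new interval: [2.525000, 2.792500]
Iteration 3:
  c_3 = (2.525000 + 2.792500)/2 = 2.658750
  f(c_3) = f(2.658750) = 0.068952
  f(a) × f(c) < 0, new interval: [2.525000, 2.658750]
Iteration 4:
  c_4 = (2.525000 + 2.658750)/2 = 2.591875
  f(c_4) = f(2.591875) = -0.282184
  f(a) × f(c) ≥ 0, new interval: [2.591875, 2.658750]
Iteration 5:
  c_5 = (2.591875 + 2.658750)/2 = 2.625312
  f(c_5) = f(2.625312) = -0.107734
  f(a) × f(c) ≥ 0, new interval: [2.625312, 2.658750]

After 5 iteration(s), the approximation is c_5 = 2.625312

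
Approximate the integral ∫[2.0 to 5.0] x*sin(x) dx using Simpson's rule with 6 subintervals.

f(x) = x*sin(x)
a = 2.0, b = 5.0, n = 6
h = (b - a)/n = 0.500000

Simpson's rule: (h/3)[f(x₀) + 4f(x₁) + 2f(x₂) + ... + f(xₙ)]

x_0 = 2.0000, f(x_0) = 1.818595, coefficient = 1
x_1 = 2.5000, f(x_1) = 1.496180, coefficient = 4
x_2 = 3.0000, f(x_2) = 0.423360, coefficient = 2
x_3 = 3.5000, f(x_3) = -1.227741, coefficient = 4
x_4 = 4.0000, f(x_4) = -3.027210, coefficient = 2
x_5 = 4.5000, f(x_5) = -4.398886, coefficient = 4
x_6 = 5.0000, f(x_6) = -4.794621, coefficient = 1

I ≈ (0.500000/3) × -24.705512 = -4.117585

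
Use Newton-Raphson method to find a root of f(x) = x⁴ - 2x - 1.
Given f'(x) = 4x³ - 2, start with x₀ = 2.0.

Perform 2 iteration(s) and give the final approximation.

f(x) = x⁴ - 2x - 1
f'(x) = 4x³ - 2
x₀ = 2.0

Newton-Raphson formula: x_{n+1} = x_n - f(x_n)/f'(x_n)

Iteration 1:
  f(2.000000) = 11.000000
  f'(2.000000) = 30.000000
  x_1 = 2.000000 - 11.000000/30.000000 = 1.633333
Iteration 2:
  f(1.633333) = 2.850372
  f'(1.633333) = 15.429481
  x_2 = 1.633333 - 2.850372/15.429481 = 1.448598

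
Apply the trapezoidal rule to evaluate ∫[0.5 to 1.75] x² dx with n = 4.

f(x) = x²
a = 0.5, b = 1.75, n = 4
h = (b - a)/n = 0.312500

Trapezoidal rule: (h/2)[f(x₀) + 2f(x₁) + 2f(x₂) + ... + f(xₙ)]

x_0 = 0.5000, f(x_0) = 0.250000, coefficient = 1
x_1 = 0.8125, f(x_1) = 0.660156, coefficient = 2
x_2 = 1.1250, f(x_2) = 1.265625, coefficient = 2
x_3 = 1.4375, f(x_3) = 2.066406, coefficient = 2
x_4 = 1.7500, f(x_4) = 3.062500, coefficient = 1

I ≈ (0.312500/2) × 11.296875 = 1.765137
Exact value: 1.744792
Error: 0.020345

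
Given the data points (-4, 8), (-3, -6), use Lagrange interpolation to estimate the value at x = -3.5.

Lagrange interpolation formula:
P(x) = Σ yᵢ × Lᵢ(x)
where Lᵢ(x) = Π_{j≠i} (x - xⱼ)/(xᵢ - xⱼ)

L_0(-3.5) = (-3.5 - (-3))/(-4 - (-3)) = 0.500000
L_1(-3.5) = (-3.5 - (-4))/(-3 - (-4)) = 0.500000

P(-3.5) = 8×L_0(-3.5) + (-6)×L_1(-3.5)
P(-3.5) = 1.000000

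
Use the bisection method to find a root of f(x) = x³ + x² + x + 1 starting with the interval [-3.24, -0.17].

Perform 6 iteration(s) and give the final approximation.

f(x) = x³ + x² + x + 1
Initial interval: [-3.24, -0.17]

Iteration 1:
  c_1 = (-3.240000 + (-0.170000))/2 = -1.705000
  f(c_1) = f(-1.705000) = -2.754453
  f(a) × f(c) ≥ 0, new interval: [-1.705000, -0.170000]
Iteration 2:
  c_2 = (-1.705000 + (-0.170000))/2 = -0.937500
  f(c_2) = f(-0.937500) = 0.117432
  f(a) × f(c) < 0, new interval: [-1.705000, -0.937500]
Iteration 3:
  c_3 = (-1.705000 + (-0.937500))/2 = -1.321250
  f(c_3) = f(-1.321250) = -0.882057
  f(a) × f(c) ≥ 0, new interval: [-1.321250, -0.937500]
Iteration 4:
  c_4 = (-1.321250 + (-0.937500))/2 = -1.129375
  f(c_4) = f(-1.129375) = -0.294391
  f(a) × f(c) ≥ 0, new interval: [-1.129375, -0.937500]
Iteration 5:
  c_5 = (-1.129375 + (-0.937500))/2 = -1.033438
  f(c_5) = f(-1.033438) = -0.069149
  f(a) × f(c) ≥ 0, new interval: [-1.033438, -0.937500]
Iteration 6:
  c_6 = (-1.033438 + (-0.937500))/2 = -0.985469
  f(c_6) = f(-0.985469) = 0.028643
  f(a) × f(c) < 0, new interval: [-1.033438, -0.985469]

After 6 iteration(s), the approximation is c_6 = -0.985469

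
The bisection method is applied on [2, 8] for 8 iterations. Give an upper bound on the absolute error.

Bisection error bound: |error| ≤ (b-a)/2^n
|error| ≤ (8 - 2)/2^8 = 6/2^8
|error| ≤ 0.0234375000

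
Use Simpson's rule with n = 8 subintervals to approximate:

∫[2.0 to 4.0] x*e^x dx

f(x) = x*e^x
a = 2.0, b = 4.0, n = 8
h = (b - a)/n = 0.250000

Simpson's rule: (h/3)[f(x₀) + 4f(x₁) + 2f(x₂) + ... + f(xₙ)]

x_0 = 2.0000, f(x_0) = 14.778112, coefficient = 1
x_1 = 2.2500, f(x_1) = 21.347406, coefficient = 4
x_2 = 2.5000, f(x_2) = 30.456235, coefficient = 2
x_3 = 2.7500, f(x_3) = 43.017238, coefficient = 4
x_4 = 3.0000, f(x_4) = 60.256611, coefficient = 2
x_5 = 3.2500, f(x_5) = 83.818605, coefficient = 4
x_6 = 3.5000, f(x_6) = 115.904082, coefficient = 2
x_7 = 3.7500, f(x_7) = 159.454058, coefficient = 4
x_8 = 4.0000, f(x_8) = 218.392600, coefficient = 1

I ≈ (0.250000/3) × 1876.953790 = 156.412816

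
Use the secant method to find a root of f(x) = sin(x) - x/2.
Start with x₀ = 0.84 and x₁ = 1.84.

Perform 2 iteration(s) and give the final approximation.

f(x) = sin(x) - x/2
x₀ = 0.84, x₁ = 1.84

Secant formula: x_{n+1} = x_n - f(x_n)(x_n - x_{n-1})/(f(x_n) - f(x_{n-1}))

Iteration 1:
  f(0.840000) = 0.324643
  f(1.840000) = 0.043983
  x_2 = 1.840000 - 0.043983×(1.840000 - 0.840000)/(0.043983 - 0.324643)
       = 1.996713
Iteration 2:
  f(1.840000) = 0.043983
  f(1.996713) = -0.087696
  x_3 = 1.996713 - (-0.087696)×(1.996713 - 1.840000)/(-0.087696 - 0.043983)
       = 1.892345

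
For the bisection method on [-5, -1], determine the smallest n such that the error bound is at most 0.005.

We need (b-a)/2^n ≤ 0.005
(-1 - (-5))/2^n ≤ 0.005
4/2^n ≤ 0.005
2^n ≥ 800
n ≥ log₂(800) = 9.64
n ≥ 10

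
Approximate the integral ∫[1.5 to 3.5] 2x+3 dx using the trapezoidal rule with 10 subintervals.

f(x) = 2x+3
a = 1.5, b = 3.5, n = 10
h = (b - a)/n = 0.200000

Trapezoidal rule: (h/2)[f(x₀) + 2f(x₁) + 2f(x₂) + ... + f(xₙ)]

x_0 = 1.5000, f(x_0) = 6.000000, coefficient = 1
x_1 = 1.7000, f(x_1) = 6.400000, coefficient = 2
x_2 = 1.9000, f(x_2) = 6.800000, coefficient = 2
x_3 = 2.1000, f(x_3) = 7.200000, coefficient = 2
x_4 = 2.3000, f(x_4) = 7.600000, coefficient = 2
x_5 = 2.5000, f(x_5) = 8.000000, coefficient = 2
x_6 = 2.7000, f(x_6) = 8.400000, coefficient = 2
x_7 = 2.9000, f(x_7) = 8.800000, coefficient = 2
x_8 = 3.1000, f(x_8) = 9.200000, coefficient = 2
x_9 = 3.3000, f(x_9) = 9.600000, coefficient = 2
x_10 = 3.5000, f(x_10) = 10.000000, coefficient = 1

I ≈ (0.200000/2) × 160.000000 = 16.000000
Exact value: 16.000000
Error: 0.000000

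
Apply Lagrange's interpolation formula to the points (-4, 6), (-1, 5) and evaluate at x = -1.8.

Lagrange interpolation formula:
P(x) = Σ yᵢ × Lᵢ(x)
where Lᵢ(x) = Π_{j≠i} (x - xⱼ)/(xᵢ - xⱼ)

L_0(-1.8) = (-1.8 - (-1))/(-4 - (-1)) = 0.266667
L_1(-1.8) = (-1.8 - (-4))/(-1 - (-4)) = 0.733333

P(-1.8) = 6×L_0(-1.8) + 5×L_1(-1.8)
P(-1.8) = 5.266667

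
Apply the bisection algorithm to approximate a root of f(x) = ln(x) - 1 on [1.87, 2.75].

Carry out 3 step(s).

f(x) = ln(x) - 1
Initial interval: [1.87, 2.75]

Iteration 1:
  c_1 = (1.870000 + 2.750000)/2 = 2.310000
  f(c_1) = f(2.310000) = -0.162752
  f(a) × f(c) ≥ 0, new interval: [2.310000, 2.750000]
Iteration 2:
  c_2 = (2.310000 + 2.750000)/2 = 2.530000
  f(c_2) = f(2.530000) = -0.071781
  f(a) × f(c) ≥ 0, new interval: [2.530000, 2.750000]
Iteration 3:
  c_3 = (2.530000 + 2.750000)/2 = 2.640000
  f(c_3) = f(2.640000) = -0.029221
  f(a) × f(c) ≥ 0, new interval: [2.640000, 2.750000]

After 3 iteration(s), the approximation is c_3 = 2.640000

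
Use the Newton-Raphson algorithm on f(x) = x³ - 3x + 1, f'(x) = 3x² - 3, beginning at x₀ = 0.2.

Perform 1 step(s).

f(x) = x³ - 3x + 1
f'(x) = 3x² - 3
x₀ = 0.2

Newton-Raphson formula: x_{n+1} = x_n - f(x_n)/f'(x_n)

Iteration 1:
  f(0.200000) = 0.408000
  f'(0.200000) = -2.880000
  x_1 = 0.200000 - 0.408000/(-2.880000) = 0.341667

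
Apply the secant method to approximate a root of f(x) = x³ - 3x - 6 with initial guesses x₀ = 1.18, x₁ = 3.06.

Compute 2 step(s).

f(x) = x³ - 3x - 6
x₀ = 1.18, x₁ = 3.06

Secant formula: x_{n+1} = x_n - f(x_n)(x_n - x_{n-1})/(f(x_n) - f(x_{n-1}))

Iteration 1:
  f(1.180000) = -7.896968
  f(3.060000) = 13.472616
  x_2 = 3.060000 - 13.472616×(3.060000 - 1.180000)/(13.472616 - (-7.896968))
       = 1.874740
Iteration 2:
  f(3.060000) = 13.472616
  f(1.874740) = -5.035167
  x_3 = 1.874740 - (-5.035167)×(1.874740 - 3.060000)/(-5.035167 - 13.472616)
       = 2.197198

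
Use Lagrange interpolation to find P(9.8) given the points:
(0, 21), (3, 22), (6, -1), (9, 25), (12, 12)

Lagrange interpolation formula:
P(x) = Σ yᵢ × Lᵢ(x)
where Lᵢ(x) = Π_{j≠i} (x - xⱼ)/(xᵢ - xⱼ)

L_0(9.8) = (9.8 - 3)/(0 - 3) × (9.8 - 6)/(0 - 6) × (9.8 - 9)/(0 - 9) × (9.8 - 12)/(0 - 12) = -0.023394
L_1(9.8) = (9.8 - 0)/(3 - 0) × (9.8 - 6)/(3 - 6) × (9.8 - 9)/(3 - 9) × (9.8 - 12)/(3 - 12) = 0.134861
L_2(9.8) = (9.8 - 0)/(6 - 0) × (9.8 - 3)/(6 - 3) × (9.8 - 9)/(6 - 9) × (9.8 - 12)/(6 - 12) = -0.361995
L_3(9.8) = (9.8 - 0)/(9 - 0) × (9.8 - 3)/(9 - 3) × (9.8 - 6)/(9 - 6) × (9.8 - 12)/(9 - 12) = 1.146318
L_4(9.8) = (9.8 - 0)/(12 - 0) × (9.8 - 3)/(12 - 3) × (9.8 - 6)/(12 - 6) × (9.8 - 9)/(12 - 9) = 0.104211

P(9.8) = 21×L_0(9.8) + 22×L_1(9.8) + (-1)×L_2(9.8) + 25×L_3(9.8) + 12×L_4(9.8)
P(9.8) = 32.746127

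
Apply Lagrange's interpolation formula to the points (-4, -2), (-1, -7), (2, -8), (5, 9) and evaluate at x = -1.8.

Lagrange interpolation formula:
P(x) = Σ yᵢ × Lᵢ(x)
where Lᵢ(x) = Π_{j≠i} (x - xⱼ)/(xᵢ - xⱼ)

L_0(-1.8) = (-1.8 - (-1))/(-4 - (-1)) × (-1.8 - 2)/(-4 - 2) × (-1.8 - 5)/(-4 - 5) = 0.127605
L_1(-1.8) = (-1.8 - (-4))/(-1 - (-4)) × (-1.8 - 2)/(-1 - 2) × (-1.8 - 5)/(-1 - 5) = 1.052741
L_2(-1.8) = (-1.8 - (-4))/(2 - (-4)) × (-1.8 - (-1))/(2 - (-1)) × (-1.8 - 5)/(2 - 5) = -0.221630
L_3(-1.8) = (-1.8 - (-4))/(5 - (-4)) × (-1.8 - (-1))/(5 - (-1)) × (-1.8 - 2)/(5 - 2) = 0.041284

P(-1.8) = (-2)×L_0(-1.8) + (-7)×L_1(-1.8) + (-8)×L_2(-1.8) + 9×L_3(-1.8)
P(-1.8) = -5.479802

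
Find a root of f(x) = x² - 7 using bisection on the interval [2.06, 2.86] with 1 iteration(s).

f(x) = x² - 7
Initial interval: [2.06, 2.86]

Iteration 1:
  c_1 = (2.060000 + 2.860000)/2 = 2.460000
  f(c_1) = f(2.460000) = -0.948400
  f(a) × f(c) ≥ 0, new interval: [2.460000, 2.860000]

After 1 iteration(s), the approximation is c_1 = 2.460000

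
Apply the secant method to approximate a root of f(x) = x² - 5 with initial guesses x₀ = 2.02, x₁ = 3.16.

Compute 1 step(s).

f(x) = x² - 5
x₀ = 2.02, x₁ = 3.16

Secant formula: x_{n+1} = x_n - f(x_n)(x_n - x_{n-1})/(f(x_n) - f(x_{n-1}))

Iteration 1:
  f(2.020000) = -0.919600
  f(3.160000) = 4.985600
  x_2 = 3.160000 - 4.985600×(3.160000 - 2.020000)/(4.985600 - (-0.919600))
       = 2.197529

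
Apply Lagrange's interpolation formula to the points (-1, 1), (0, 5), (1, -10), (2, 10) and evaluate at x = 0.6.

Lagrange interpolation formula:
P(x) = Σ yᵢ × Lᵢ(x)
where Lᵢ(x) = Π_{j≠i} (x - xⱼ)/(xᵢ - xⱼ)

L_0(0.6) = (0.6 - 0)/(-1 - 0) × (0.6 - 1)/(-1 - 1) × (0.6 - 2)/(-1 - 2) = -0.056000
L_1(0.6) = (0.6 - (-1))/(0 - (-1)) × (0.6 - 1)/(0 - 1) × (0.6 - 2)/(0 - 2) = 0.448000
L_2(0.6) = (0.6 - (-1))/(1 - (-1)) × (0.6 - 0)/(1 - 0) × (0.6 - 2)/(1 - 2) = 0.672000
L_3(0.6) = (0.6 - (-1))/(2 - (-1)) × (0.6 - 0)/(2 - 0) × (0.6 - 1)/(2 - 1) = -0.064000

P(0.6) = 1×L_0(0.6) + 5×L_1(0.6) + (-10)×L_2(0.6) + 10×L_3(0.6)
P(0.6) = -5.176000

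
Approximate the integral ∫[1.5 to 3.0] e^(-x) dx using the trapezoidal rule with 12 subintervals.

f(x) = e^(-x)
a = 1.5, b = 3.0, n = 12
h = (b - a)/n = 0.125000

Trapezoidal rule: (h/2)[f(x₀) + 2f(x₁) + 2f(x₂) + ... + f(xₙ)]

x_0 = 1.5000, f(x_0) = 0.223130, coefficient = 1
x_1 = 1.6250, f(x_1) = 0.196912, coefficient = 2
x_2 = 1.7500, f(x_2) = 0.173774, coefficient = 2
x_3 = 1.8750, f(x_3) = 0.153355, coefficient = 2
x_4 = 2.0000, f(x_4) = 0.135335, coefficient = 2
x_5 = 2.1250, f(x_5) = 0.119433, coefficient = 2
x_6 = 2.2500, f(x_6) = 0.105399, coefficient = 2
x_7 = 2.3750, f(x_7) = 0.093014, coefficient = 2
x_8 = 2.5000, f(x_8) = 0.082085, coefficient = 2
x_9 = 2.6250, f(x_9) = 0.072440, coefficient = 2
x_10 = 2.7500, f(x_10) = 0.063928, coefficient = 2
x_11 = 2.8750, f(x_11) = 0.056416, coefficient = 2
x_12 = 3.0000, f(x_12) = 0.049787, coefficient = 1

I ≈ (0.125000/2) × 2.777100 = 0.173569
Exact value: 0.173343
Error: 0.000226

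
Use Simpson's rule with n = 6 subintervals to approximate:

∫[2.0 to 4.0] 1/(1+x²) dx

f(x) = 1/(1+x²)
a = 2.0, b = 4.0, n = 6
h = (b - a)/n = 0.333333

Simpson's rule: (h/3)[f(x₀) + 4f(x₁) + 2f(x₂) + ... + f(xₙ)]

x_0 = 2.0000, f(x_0) = 0.200000, coefficient = 1
x_1 = 2.3333, f(x_1) = 0.155172, coefficient = 4
x_2 = 2.6667, f(x_2) = 0.123288, coefficient = 2
x_3 = 3.0000, f(x_3) = 0.100000, coefficient = 4
x_4 = 3.3333, f(x_4) = 0.082569, coefficient = 2
x_5 = 3.6667, f(x_5) = 0.069231, coefficient = 4
x_6 = 4.0000, f(x_6) = 0.058824, coefficient = 1

I ≈ (0.333333/3) × 1.968149 = 0.218683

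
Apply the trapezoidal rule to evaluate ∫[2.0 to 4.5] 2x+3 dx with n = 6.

f(x) = 2x+3
a = 2.0, b = 4.5, n = 6
h = (b - a)/n = 0.416667

Trapezoidal rule: (h/2)[f(x₀) + 2f(x₁) + 2f(x₂) + ... + f(xₙ)]

x_0 = 2.0000, f(x_0) = 7.000000, coefficient = 1
x_1 = 2.4167, f(x_1) = 7.833333, coefficient = 2
x_2 = 2.8333, f(x_2) = 8.666667, coefficient = 2
x_3 = 3.2500, f(x_3) = 9.500000, coefficient = 2
x_4 = 3.6667, f(x_4) = 10.333333, coefficient = 2
x_5 = 4.0833, f(x_5) = 11.166667, coefficient = 2
x_6 = 4.5000, f(x_6) = 12.000000, coefficient = 1

I ≈ (0.416667/2) × 114.000000 = 23.750000
Exact value: 23.750000
Error: 0.000000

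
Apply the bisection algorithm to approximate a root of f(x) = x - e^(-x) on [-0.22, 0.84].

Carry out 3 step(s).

f(x) = x - e^(-x)
Initial interval: [-0.22, 0.84]

Iteration 1:
  c_1 = (-0.220000 + 0.840000)/2 = 0.310000
  f(c_1) = f(0.310000) = -0.423447
  f(a) × f(c) ≥ 0, new interval: [0.310000, 0.840000]
Iteration 2:
  c_2 = (0.310000 + 0.840000)/2 = 0.575000
  f(c_2) = f(0.575000) = 0.012295
  f(a) × f(c) < 0, new interval: [0.310000, 0.575000]
Iteration 3:
  c_3 = (0.310000 + 0.575000)/2 = 0.442500
  f(c_3) = f(0.442500) = -0.199928
  f(a) × f(c) ≥ 0, new interval: [0.442500, 0.575000]

After 3 iteration(s), the approximation is c_3 = 0.442500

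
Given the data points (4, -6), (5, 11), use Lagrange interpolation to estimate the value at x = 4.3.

Lagrange interpolation formula:
P(x) = Σ yᵢ × Lᵢ(x)
where Lᵢ(x) = Π_{j≠i} (x - xⱼ)/(xᵢ - xⱼ)

L_0(4.3) = (4.3 - 5)/(4 - 5) = 0.700000
L_1(4.3) = (4.3 - 4)/(5 - 4) = 0.300000

P(4.3) = (-6)×L_0(4.3) + 11×L_1(4.3)
P(4.3) = -0.900000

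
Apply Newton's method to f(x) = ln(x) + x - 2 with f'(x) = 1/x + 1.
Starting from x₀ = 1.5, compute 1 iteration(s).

f(x) = ln(x) + x - 2
f'(x) = 1/x + 1
x₀ = 1.5

Newton-Raphson formula: x_{n+1} = x_n - f(x_n)/f'(x_n)

Iteration 1:
  f(1.500000) = -0.094535
  f'(1.500000) = 1.666667
  x_1 = 1.500000 - (-0.094535)/1.666667 = 1.556721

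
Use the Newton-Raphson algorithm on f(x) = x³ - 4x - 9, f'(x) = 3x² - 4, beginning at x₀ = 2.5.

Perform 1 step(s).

f(x) = x³ - 4x - 9
f'(x) = 3x² - 4
x₀ = 2.5

Newton-Raphson formula: x_{n+1} = x_n - f(x_n)/f'(x_n)

Iteration 1:
  f(2.500000) = -3.375000
  f'(2.500000) = 14.750000
  x_1 = 2.500000 - (-3.375000)/14.750000 = 2.728814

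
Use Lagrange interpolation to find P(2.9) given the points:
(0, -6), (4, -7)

Lagrange interpolation formula:
P(x) = Σ yᵢ × Lᵢ(x)
where Lᵢ(x) = Π_{j≠i} (x - xⱼ)/(xᵢ - xⱼ)

L_0(2.9) = (2.9 - 4)/(0 - 4) = 0.275000
L_1(2.9) = (2.9 - 0)/(4 - 0) = 0.725000

P(2.9) = (-6)×L_0(2.9) + (-7)×L_1(2.9)
P(2.9) = -6.725000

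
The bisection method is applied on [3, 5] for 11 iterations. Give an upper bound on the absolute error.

Bisection error bound: |error| ≤ (b-a)/2^n
|error| ≤ (5 - 3)/2^11 = 2/2^11
|error| ≤ 0.0009765625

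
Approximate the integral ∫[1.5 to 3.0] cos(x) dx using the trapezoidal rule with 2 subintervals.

f(x) = cos(x)
a = 1.5, b = 3.0, n = 2
h = (b - a)/n = 0.750000

Trapezoidal rule: (h/2)[f(x₀) + 2f(x₁) + 2f(x₂) + ... + f(xₙ)]

x_0 = 1.5000, f(x_0) = 0.070737, coefficient = 1
x_1 = 2.2500, f(x_1) = -0.628174, coefficient = 2
x_2 = 3.0000, f(x_2) = -0.989992, coefficient = 1

I ≈ (0.750000/2) × -2.175603 = -0.815851
Exact value: -0.856375
Error: 0.040524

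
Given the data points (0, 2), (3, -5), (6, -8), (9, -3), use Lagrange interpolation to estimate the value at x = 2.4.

Lagrange interpolation formula:
P(x) = Σ yᵢ × Lᵢ(x)
where Lᵢ(x) = Π_{j≠i} (x - xⱼ)/(xᵢ - xⱼ)

L_0(2.4) = (2.4 - 3)/(0 - 3) × (2.4 - 6)/(0 - 6) × (2.4 - 9)/(0 - 9) = 0.088000
L_1(2.4) = (2.4 - 0)/(3 - 0) × (2.4 - 6)/(3 - 6) × (2.4 - 9)/(3 - 9) = 1.056000
L_2(2.4) = (2.4 - 0)/(6 - 0) × (2.4 - 3)/(6 - 3) × (2.4 - 9)/(6 - 9) = -0.176000
L_3(2.4) = (2.4 - 0)/(9 - 0) × (2.4 - 3)/(9 - 3) × (2.4 - 6)/(9 - 6) = 0.032000

P(2.4) = 2×L_0(2.4) + (-5)×L_1(2.4) + (-8)×L_2(2.4) + (-3)×L_3(2.4)
P(2.4) = -3.792000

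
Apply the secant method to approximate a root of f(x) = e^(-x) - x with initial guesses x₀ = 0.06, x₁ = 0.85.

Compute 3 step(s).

f(x) = e^(-x) - x
x₀ = 0.06, x₁ = 0.85

Secant formula: x_{n+1} = x_n - f(x_n)(x_n - x_{n-1})/(f(x_n) - f(x_{n-1}))

Iteration 1:
  f(0.060000) = 0.881765
  f(0.850000) = -0.422585
  x_2 = 0.850000 - (-0.422585)×(0.850000 - 0.060000)/(-0.422585 - 0.881765)
       = 0.594055
Iteration 2:
  f(0.850000) = -0.422585
  f(0.594055) = -0.041970
  x_3 = 0.594055 - (-0.041970)×(0.594055 - 0.850000)/(-0.041970 - (-0.422585))
       = 0.565832
Iteration 3:
  f(0.594055) = -0.041970
  f(0.565832) = 0.002056
  x_4 = 0.565832 - 0.002056×(0.565832 - 0.594055)/(0.002056 - (-0.041970))
       = 0.567150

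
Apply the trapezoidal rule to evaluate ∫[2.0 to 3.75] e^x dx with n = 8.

f(x) = e^x
a = 2.0, b = 3.75, n = 8
h = (b - a)/n = 0.218750

Trapezoidal rule: (h/2)[f(x₀) + 2f(x₁) + 2f(x₂) + ... + f(xₙ)]

x_0 = 2.0000, f(x_0) = 7.389056, coefficient = 1
x_1 = 2.2188, f(x_1) = 9.195829, coefficient = 2
x_2 = 2.4375, f(x_2) = 11.444394, coefficient = 2
x_3 = 2.6562, f(x_3) = 14.242778, coefficient = 2
x_4 = 2.8750, f(x_4) = 17.725424, coefficient = 2
x_5 = 3.0938, f(x_5) = 22.059647, coefficient = 2
x_6 = 3.3125, f(x_6) = 27.453674, coefficient = 2
x_7 = 3.5312, f(x_7) = 34.166649, coefficient = 2
x_8 = 3.7500, f(x_8) = 42.521082, coefficient = 1

I ≈ (0.218750/2) × 322.486929 = 35.272008
Exact value: 35.132026
Error: 0.139982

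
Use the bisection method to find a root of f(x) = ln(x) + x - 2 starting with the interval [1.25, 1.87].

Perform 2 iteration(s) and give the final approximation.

f(x) = ln(x) + x - 2
Initial interval: [1.25, 1.87]

Iteration 1:
  c_1 = (1.250000 + 1.870000)/2 = 1.560000
  f(c_1) = f(1.560000) = 0.004686
  f(a) × f(c) < 0, new interval: [1.250000, 1.560000]
Iteration 2:
  c_2 = (1.250000 + 1.560000)/2 = 1.405000
  f(c_2) = f(1.405000) = -0.254963
  f(a) × f(c) ≥ 0, new interval: [1.405000, 1.560000]

After 2 iteration(s), the approximation is c_2 = 1.405000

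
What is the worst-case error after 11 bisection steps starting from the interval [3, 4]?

Bisection error bound: |error| ≤ (b-a)/2^n
|error| ≤ (4 - 3)/2^11 = 1/2^11
|error| ≤ 0.0004882812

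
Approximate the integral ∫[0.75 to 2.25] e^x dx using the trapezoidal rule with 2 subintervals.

f(x) = e^x
a = 0.75, b = 2.25, n = 2
h = (b - a)/n = 0.750000

Trapezoidal rule: (h/2)[f(x₀) + 2f(x₁) + 2f(x₂) + ... + f(xₙ)]

x_0 = 0.7500, f(x_0) = 2.117000, coefficient = 1
x_1 = 1.5000, f(x_1) = 4.481689, coefficient = 2
x_2 = 2.2500, f(x_2) = 9.487736, coefficient = 1

I ≈ (0.750000/2) × 20.568114 = 7.713043
Exact value: 7.370736
Error: 0.342307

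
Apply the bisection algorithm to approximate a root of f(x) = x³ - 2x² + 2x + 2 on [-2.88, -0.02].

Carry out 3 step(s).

f(x) = x³ - 2x² + 2x + 2
Initial interval: [-2.88, -0.02]

Iteration 1:
  c_1 = (-2.880000 + (-0.020000))/2 = -1.450000
  f(c_1) = f(-1.450000) = -8.153625
  f(a) × f(c) ≥ 0, new interval: [-1.450000, -0.020000]
Iteration 2:
  c_2 = (-1.450000 + (-0.020000))/2 = -0.735000
  f(c_2) = f(-0.735000) = -0.947515
  f(a) × f(c) ≥ 0, new interval: [-0.735000, -0.020000]
Iteration 3:
  c_3 = (-0.735000 + (-0.020000))/2 = -0.377500
  f(c_3) = f(-0.377500) = 0.906191
  f(a) × f(c) < 0, new interval: [-0.735000, -0.377500]

After 3 iteration(s), the approximation is c_3 = -0.377500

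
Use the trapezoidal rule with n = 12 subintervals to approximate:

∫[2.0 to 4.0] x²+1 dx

f(x) = x²+1
a = 2.0, b = 4.0, n = 12
h = (b - a)/n = 0.166667

Trapezoidal rule: (h/2)[f(x₀) + 2f(x₁) + 2f(x₂) + ... + f(xₙ)]

x_0 = 2.0000, f(x_0) = 5.000000, coefficient = 1
x_1 = 2.1667, f(x_1) = 5.694444, coefficient = 2
x_2 = 2.3333, f(x_2) = 6.444444, coefficient = 2
x_3 = 2.5000, f(x_3) = 7.250000, coefficient = 2
x_4 = 2.6667, f(x_4) = 8.111111, coefficient = 2
x_5 = 2.8333, f(x_5) = 9.027778, coefficient = 2
x_6 = 3.0000, f(x_6) = 10.000000, coefficient = 2
x_7 = 3.1667, f(x_7) = 11.027778, coefficient = 2
x_8 = 3.3333, f(x_8) = 12.111111, coefficient = 2
x_9 = 3.5000, f(x_9) = 13.250000, coefficient = 2
x_10 = 3.6667, f(x_10) = 14.444444, coefficient = 2
x_11 = 3.8333, f(x_11) = 15.694444, coefficient = 2
x_12 = 4.0000, f(x_12) = 17.000000, coefficient = 1

I ≈ (0.166667/2) × 248.111111 = 20.675926
Exact value: 20.666667
Error: 0.009259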